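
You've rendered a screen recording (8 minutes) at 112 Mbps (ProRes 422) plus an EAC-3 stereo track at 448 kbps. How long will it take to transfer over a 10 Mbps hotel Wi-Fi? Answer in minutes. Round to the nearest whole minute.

90 minutes

8 min = 480 s
Audio: 448 kbps = 0.448 Mbps.
Total bitrate: 112.448 Mbps.
File: 112.448 Mbps × 480 s = 53975.0 Mb.
At 10 Mbps: 53975.0 / 10 = 5397.5 s ≈ 90 minutes.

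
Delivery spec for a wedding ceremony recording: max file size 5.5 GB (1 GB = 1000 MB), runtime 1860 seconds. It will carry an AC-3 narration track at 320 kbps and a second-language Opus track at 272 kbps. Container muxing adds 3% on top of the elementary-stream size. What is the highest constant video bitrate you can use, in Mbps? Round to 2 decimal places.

22.37 Mbps

Budget: 5.5 GB = 44000.0 Mb.
Stream payload after overhead: 44000.0 / 1.03 = 42718.4 Mb.
Total bitrate budget: 42718.4 Mb / 1860 s = 22.967 Mbps.
Audio total: 320 + 272 = 592 kbps = 0.592 Mbps.
Video: 22.967 − 0.592 = 22.375 Mbps.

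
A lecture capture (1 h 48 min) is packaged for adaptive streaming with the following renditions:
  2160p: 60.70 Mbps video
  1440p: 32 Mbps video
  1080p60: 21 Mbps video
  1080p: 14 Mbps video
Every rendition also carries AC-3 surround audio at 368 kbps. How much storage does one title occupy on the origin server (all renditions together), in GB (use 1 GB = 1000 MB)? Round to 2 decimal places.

1 h 48 min = 108 min = 6480 s
Audio: 368 kbps = 0.368 Mbps.
Sum of rendition bitrates: (60.70+0.368) + (32+0.368) + (21+0.368) + (14+0.368) = 129.172 Mbps.
× 6480 s = 837,035 Mb = 104,629 MB = 104.6 GB.

104.63 GB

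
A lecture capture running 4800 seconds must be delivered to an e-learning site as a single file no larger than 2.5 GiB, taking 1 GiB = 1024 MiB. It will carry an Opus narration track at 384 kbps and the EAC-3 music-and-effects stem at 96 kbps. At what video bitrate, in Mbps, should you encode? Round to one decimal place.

4.0 Mbps

Budget: 2.5 GiB = 21474.8 Mb.
Total bitrate budget: 21474.8 Mb / 4800 s = 4.474 Mbps.
Audio total: 384 + 96 = 480 kbps = 0.480 Mbps.
Video: 4.474 − 0.480 = 3.994 Mbps.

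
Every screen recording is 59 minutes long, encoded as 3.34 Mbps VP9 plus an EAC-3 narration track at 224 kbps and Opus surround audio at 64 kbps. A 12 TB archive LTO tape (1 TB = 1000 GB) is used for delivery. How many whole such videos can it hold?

59 min = 3540 s
Audio total: 224 + 64 = 288 kbps = 0.288 Mbps.
Total bitrate: 3.628 Mbps.
Per item: 3.628 Mbps × 3540 s = 12,843 Mb = 1,605 MB.
Capacity: 12 TB = 96,000,000 Mb; 7474.82 items → 7474 complete.

7474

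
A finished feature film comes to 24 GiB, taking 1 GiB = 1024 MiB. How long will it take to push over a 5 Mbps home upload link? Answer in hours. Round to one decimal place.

File: 24 GiB = 206158.4 Mb.
At 5 Mbps: 206158.4 / 5 = 41231.7 s ≈ 11.5 hours.

11.5 hours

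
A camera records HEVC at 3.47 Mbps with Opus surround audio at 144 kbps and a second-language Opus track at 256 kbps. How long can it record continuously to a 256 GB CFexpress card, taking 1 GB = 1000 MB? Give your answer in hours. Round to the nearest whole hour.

Audio total: 144 + 256 = 400 kbps = 0.400 Mbps.
Total bitrate: 3.47 + 0.400 = 3.870 Mbps.
Capacity: 256 GB = 2,048,000 Mb.
Recording time: 2,048,000 / 3.870 = 529,199 s ≈ 147 hours.

147 hours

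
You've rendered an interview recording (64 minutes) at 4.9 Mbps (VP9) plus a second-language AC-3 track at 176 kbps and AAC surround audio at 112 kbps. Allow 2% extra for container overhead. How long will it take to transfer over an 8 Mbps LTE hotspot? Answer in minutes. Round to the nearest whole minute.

64 min = 3840 s
Audio total: 176 + 112 = 288 kbps = 0.288 Mbps.
Total bitrate: 5.188 Mbps.
File: 5.188 Mbps × 3840 s = 19921.9 Mb.
With 2% container overhead: ×1.02. → 20320.4 Mb.
At 8 Mbps: 20320.4 / 8 = 2540.0 s ≈ 42.3 minutes.

42 minutes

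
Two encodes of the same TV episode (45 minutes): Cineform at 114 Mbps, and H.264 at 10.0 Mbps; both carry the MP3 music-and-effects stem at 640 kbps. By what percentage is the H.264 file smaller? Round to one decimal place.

45 min = 2700 s
Audio: 640 kbps = 0.640 Mbps.
Cineform: 114.640 Mbps × 2700 s = 309528.0 Mb = 36.034 GiB.
H.264: 10.640 Mbps × 2700 s = 28728.0 Mb = 3.344 GiB.
Reduction: (1 − 3.344/36.034) × 100 = 90.72%.

90.7%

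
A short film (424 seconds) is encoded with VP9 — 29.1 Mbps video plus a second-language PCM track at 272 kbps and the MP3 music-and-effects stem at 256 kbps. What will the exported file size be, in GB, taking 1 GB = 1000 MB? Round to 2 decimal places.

Audio total: 272 + 256 = 528 kbps = 0.528 Mbps.
Total bitrate: 29.1 + 0.528 = 29.628 Mbps.
Stream data: 29.628 Mbps × 424 s = 12562.3 Mb.
12,562 Mb ÷ 8 = 1,570 MB → 1.570 GB.

1.57 GB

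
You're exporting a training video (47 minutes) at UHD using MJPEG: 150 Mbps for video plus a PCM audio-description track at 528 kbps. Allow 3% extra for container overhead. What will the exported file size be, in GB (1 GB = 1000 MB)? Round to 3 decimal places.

47 min = 2820 s
Audio: 528 kbps = 0.528 Mbps.
Total bitrate: 150 + 0.528 = 150.528 Mbps.
Stream data: 150.528 Mbps × 2820 s = 424489.0 Mb.
With 3% container overhead: ×1.03.
437,224 Mb ÷ 8 = 54,653 MB → 54.65 GB.

54.653 GB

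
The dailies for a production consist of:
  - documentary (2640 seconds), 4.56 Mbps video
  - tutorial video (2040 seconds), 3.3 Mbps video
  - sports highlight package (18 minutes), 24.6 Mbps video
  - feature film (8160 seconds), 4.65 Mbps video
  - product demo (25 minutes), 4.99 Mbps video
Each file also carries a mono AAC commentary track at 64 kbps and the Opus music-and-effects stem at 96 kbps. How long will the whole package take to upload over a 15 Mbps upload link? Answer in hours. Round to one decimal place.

Audio total: 64 + 96 = 160 kbps = 0.160 Mbps.
documentary: 4.720 Mbps × 2640 s = 12460.8 Mb
tutorial video: 3.460 Mbps × 2040 s = 7058.4 Mb
sports highlight package: 24.760 Mbps × 1080 s = 26740.8 Mb
feature film: 4.810 Mbps × 8160 s = 39249.6 Mb
product demo: 5.150 Mbps × 1500 s = 7725.0 Mb
Total: 93234.6 Mb = 11654.3 MB.
At 15 Mbps: 93234.6 / 15 = 6216 s ≈ 1.73 hours.

1.7 hours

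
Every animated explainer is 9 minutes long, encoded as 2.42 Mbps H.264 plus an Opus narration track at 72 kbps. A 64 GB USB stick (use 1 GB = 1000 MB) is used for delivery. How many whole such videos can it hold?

380

9 min = 540 s
Audio: 72 kbps = 0.072 Mbps.
Total bitrate: 2.492 Mbps.
Per item: 2.492 Mbps × 540 s = 1,346 Mb = 168.2 MB.
Capacity: 64 GB = 512,000 Mb; 380.48 items → 380 complete.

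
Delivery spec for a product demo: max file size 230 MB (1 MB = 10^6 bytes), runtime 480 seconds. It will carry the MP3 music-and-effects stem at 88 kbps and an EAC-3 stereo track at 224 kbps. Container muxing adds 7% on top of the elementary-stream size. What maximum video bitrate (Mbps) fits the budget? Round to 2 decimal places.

Budget: 230 MB = 1840.0 Mb.
Stream payload after overhead: 1840.0 / 1.07 = 1719.6 Mb.
Total bitrate budget: 1719.6 Mb / 480 s = 3.583 Mbps.
Audio total: 88 + 224 = 312 kbps = 0.312 Mbps.
Video: 3.583 − 0.312 = 3.271 Mbps.

3.27 Mbps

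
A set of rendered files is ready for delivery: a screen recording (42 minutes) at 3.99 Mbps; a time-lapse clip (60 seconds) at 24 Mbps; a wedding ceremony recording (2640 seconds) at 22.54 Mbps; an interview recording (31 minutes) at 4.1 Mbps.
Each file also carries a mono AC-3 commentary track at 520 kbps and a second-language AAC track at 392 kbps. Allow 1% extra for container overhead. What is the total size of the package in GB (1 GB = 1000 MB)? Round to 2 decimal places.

Audio total: 520 + 392 = 912 kbps = 0.912 Mbps.
screen recording: 4.902 Mbps × 2520 s × 1.01 = 12476.6 Mb
time-lapse clip: 24.912 Mbps × 60 s × 1.01 = 1509.7 Mb
wedding ceremony recording: 23.452 Mbps × 2640 s × 1.01 = 62532.4 Mb
interview recording: 5.012 Mbps × 1860 s × 1.01 = 9415.5 Mb
Total: 85934.2 Mb = 10741.8 MB.
= 10.74 GB.

10.74 GB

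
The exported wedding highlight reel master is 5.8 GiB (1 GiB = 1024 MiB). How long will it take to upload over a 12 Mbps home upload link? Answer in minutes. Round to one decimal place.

69.2 minutes

File: 5.8 GiB = 49821.6 Mb.
At 12 Mbps: 49821.6 / 12 = 4151.8 s ≈ 69.2 minutes.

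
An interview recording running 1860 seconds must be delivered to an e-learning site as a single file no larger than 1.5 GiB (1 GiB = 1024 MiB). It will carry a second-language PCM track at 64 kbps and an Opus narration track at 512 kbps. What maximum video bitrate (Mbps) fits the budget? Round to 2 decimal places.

Budget: 1.5 GiB = 12884.9 Mb.
Total bitrate budget: 12884.9 Mb / 1860 s = 6.927 Mbps.
Audio total: 64 + 512 = 576 kbps = 0.576 Mbps.
Video: 6.927 − 0.576 = 6.351 Mbps.

6.35 Mbps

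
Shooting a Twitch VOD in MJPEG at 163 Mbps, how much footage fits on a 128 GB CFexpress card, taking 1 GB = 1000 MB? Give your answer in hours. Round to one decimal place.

1.7 hours

Capacity: 128 GB = 1,024,000 Mb.
Recording time: 1,024,000 / 163.000 = 6,282 s ≈ 1.75 hours.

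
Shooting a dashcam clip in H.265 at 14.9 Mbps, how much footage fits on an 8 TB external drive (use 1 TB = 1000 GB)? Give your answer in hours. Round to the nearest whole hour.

1193 hours

Capacity: 8 TB = 64,000,000 Mb.
Recording time: 64,000,000 / 14.900 = 4,295,302 s ≈ 1,193 hours.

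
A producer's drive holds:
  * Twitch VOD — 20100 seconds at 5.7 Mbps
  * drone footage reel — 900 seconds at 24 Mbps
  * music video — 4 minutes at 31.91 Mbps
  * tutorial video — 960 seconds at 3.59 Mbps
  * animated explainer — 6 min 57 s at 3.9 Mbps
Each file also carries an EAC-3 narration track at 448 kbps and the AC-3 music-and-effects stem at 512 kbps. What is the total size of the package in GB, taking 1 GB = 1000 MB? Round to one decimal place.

Audio total: 448 + 512 = 960 kbps = 0.960 Mbps.
Twitch VOD: 6.660 Mbps × 20100 s = 133866.0 Mb
drone footage reel: 24.960 Mbps × 900 s = 22464.0 Mb
music video: 32.870 Mbps × 240 s = 7888.8 Mb
tutorial video: 4.550 Mbps × 960 s = 4368.0 Mb
animated explainer: 4.860 Mbps × 417 s = 2026.6 Mb
Total: 170613.4 Mb = 21326.7 MB.
= 21.33 GB.

21.3 GB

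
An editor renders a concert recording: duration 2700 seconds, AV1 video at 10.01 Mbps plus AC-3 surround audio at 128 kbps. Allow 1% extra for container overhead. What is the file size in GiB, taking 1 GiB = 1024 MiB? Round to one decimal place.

3.2 GiB

Audio: 128 kbps = 0.128 Mbps.
Total bitrate: 10.01 + 0.128 = 10.138 Mbps.
Stream data: 10.138 Mbps × 2700 s = 27372.6 Mb.
With 1% container overhead: ×1.01.
27,646 Mb = 3,455,790,750 bytes ÷ 1,073,741,824 = 3.218 GiB.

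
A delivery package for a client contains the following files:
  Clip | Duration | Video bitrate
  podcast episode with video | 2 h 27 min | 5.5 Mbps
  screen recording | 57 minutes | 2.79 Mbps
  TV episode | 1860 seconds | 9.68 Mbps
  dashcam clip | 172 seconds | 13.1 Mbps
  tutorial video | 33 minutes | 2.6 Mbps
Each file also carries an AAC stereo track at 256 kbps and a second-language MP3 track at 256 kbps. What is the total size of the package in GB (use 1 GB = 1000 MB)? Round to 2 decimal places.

Audio total: 256 + 256 = 512 kbps = 0.512 Mbps.
podcast episode with video: 6.012 Mbps × 8820 s = 53025.8 Mb
screen recording: 3.302 Mbps × 3420 s = 11292.8 Mb
TV episode: 10.192 Mbps × 1860 s = 18957.1 Mb
dashcam clip: 13.612 Mbps × 172 s = 2341.3 Mb
tutorial video: 3.112 Mbps × 1980 s = 6161.8 Mb
Total: 91778.8 Mb = 11472.4 MB.
= 11.47 GB.

11.47 GB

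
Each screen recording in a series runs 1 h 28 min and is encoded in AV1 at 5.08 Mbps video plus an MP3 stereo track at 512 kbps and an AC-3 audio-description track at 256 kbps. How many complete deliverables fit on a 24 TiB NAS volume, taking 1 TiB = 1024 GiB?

1 h 28 min = 88 min = 5280 s
Audio total: 512 + 256 = 768 kbps = 0.768 Mbps.
Total bitrate: 5.848 Mbps.
Per item: 5.848 Mbps × 5280 s = 30,877 Mb = 3,860 MB.
Capacity: 24 TiB = 211,106,233 Mb; 6836.91 items → 6836 complete.

6836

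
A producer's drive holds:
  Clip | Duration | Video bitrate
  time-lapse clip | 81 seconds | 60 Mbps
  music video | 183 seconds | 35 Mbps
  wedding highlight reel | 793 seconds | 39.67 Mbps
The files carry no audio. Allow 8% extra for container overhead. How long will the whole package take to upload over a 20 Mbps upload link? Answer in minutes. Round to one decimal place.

time-lapse clip: 60.000 Mbps × 81 s × 1.08 = 5248.8 Mb
music video: 35.000 Mbps × 183 s × 1.08 = 6917.4 Mb
wedding highlight reel: 39.670 Mbps × 793 s × 1.08 = 33975.0 Mb
Total: 46141.2 Mb = 5767.6 MB.
At 20 Mbps: 46141.2 / 20 = 2307 s ≈ 38.5 minutes.

38.5 minutes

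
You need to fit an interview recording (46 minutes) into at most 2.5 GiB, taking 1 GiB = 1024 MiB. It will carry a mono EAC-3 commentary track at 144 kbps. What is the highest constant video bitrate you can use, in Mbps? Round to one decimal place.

7.6 Mbps

Budget: 2.5 GiB = 21474.8 Mb.
46 min = 2760 s
Total bitrate budget: 21474.8 Mb / 2760 s = 7.781 Mbps.
Audio: 144 kbps = 0.144 Mbps.
Video: 7.781 − 0.144 = 7.637 Mbps.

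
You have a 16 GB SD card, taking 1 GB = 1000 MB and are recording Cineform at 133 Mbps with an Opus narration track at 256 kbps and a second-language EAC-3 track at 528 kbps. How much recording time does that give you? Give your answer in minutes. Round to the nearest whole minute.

Audio total: 256 + 528 = 784 kbps = 0.784 Mbps.
Total bitrate: 133 + 0.784 = 133.784 Mbps.
Capacity: 16 GB = 128,000 Mb.
Recording time: 128,000 / 133.784 = 956.8 s ≈ 15.9 minutes.

16 minutes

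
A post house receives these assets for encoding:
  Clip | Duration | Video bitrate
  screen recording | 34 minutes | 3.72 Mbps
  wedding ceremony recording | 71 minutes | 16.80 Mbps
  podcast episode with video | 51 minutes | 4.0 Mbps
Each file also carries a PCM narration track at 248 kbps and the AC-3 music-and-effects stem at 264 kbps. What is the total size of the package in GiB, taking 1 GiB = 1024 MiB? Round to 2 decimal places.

11.20 GiB

Audio total: 248 + 264 = 512 kbps = 0.512 Mbps.
screen recording: 4.232 Mbps × 2040 s = 8633.3 Mb
wedding ceremony recording: 17.312 Mbps × 4260 s = 73749.1 Mb
podcast episode with video: 4.512 Mbps × 3060 s = 13806.7 Mb
Total: 96189.1 Mb = 12023.6 MB.
= 11.20 GiB.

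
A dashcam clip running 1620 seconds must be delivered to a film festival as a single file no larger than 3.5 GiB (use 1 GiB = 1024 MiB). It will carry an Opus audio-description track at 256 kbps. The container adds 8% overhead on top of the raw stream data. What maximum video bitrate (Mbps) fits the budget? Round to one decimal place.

Budget: 3.5 GiB = 30064.8 Mb.
Stream payload after overhead: 30064.8 / 1.08 = 27837.8 Mb.
Total bitrate budget: 27837.8 Mb / 1620 s = 17.184 Mbps.
Audio: 256 kbps = 0.256 Mbps.
Video: 17.184 − 0.256 = 16.928 Mbps.

16.9 Mbps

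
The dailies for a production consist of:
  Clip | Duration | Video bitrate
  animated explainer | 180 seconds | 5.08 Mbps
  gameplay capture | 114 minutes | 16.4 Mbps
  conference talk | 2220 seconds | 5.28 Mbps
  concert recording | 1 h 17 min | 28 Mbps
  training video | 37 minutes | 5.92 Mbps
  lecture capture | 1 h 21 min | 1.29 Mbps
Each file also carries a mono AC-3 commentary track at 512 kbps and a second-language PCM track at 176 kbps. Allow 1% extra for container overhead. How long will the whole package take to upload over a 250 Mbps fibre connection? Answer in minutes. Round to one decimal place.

Audio total: 512 + 176 = 688 kbps = 0.688 Mbps.
animated explainer: 5.768 Mbps × 180 s × 1.01 = 1048.6 Mb
gameplay capture: 17.088 Mbps × 6840 s × 1.01 = 118050.7 Mb
conference talk: 5.968 Mbps × 2220 s × 1.01 = 13381.4 Mb
concert recording: 28.688 Mbps × 4620 s × 1.01 = 133863.9 Mb
training video: 6.608 Mbps × 2220 s × 1.01 = 14816.5 Mb
lecture capture: 1.978 Mbps × 4860 s × 1.01 = 9709.2 Mb
Total: 290870.4 Mb = 36358.8 MB.
At 250 Mbps: 290870.4 / 250 = 1163 s ≈ 19.4 minutes.

19.4 minutes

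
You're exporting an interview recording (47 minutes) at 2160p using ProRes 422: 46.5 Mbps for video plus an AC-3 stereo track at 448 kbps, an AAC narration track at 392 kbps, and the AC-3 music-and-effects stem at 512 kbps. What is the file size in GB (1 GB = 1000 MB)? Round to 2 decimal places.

47 min = 2820 s
Audio total: 448 + 392 + 512 = 1352 kbps = 1.352 Mbps.
Total bitrate: 46.5 + 1.352 = 47.852 Mbps.
Stream data: 47.852 Mbps × 2820 s = 134942.6 Mb.
134,943 Mb ÷ 8 = 16,868 MB → 16.87 GB.

16.87 GB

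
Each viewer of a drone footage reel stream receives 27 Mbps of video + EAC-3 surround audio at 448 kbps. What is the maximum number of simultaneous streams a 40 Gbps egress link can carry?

1457

Audio: 448 kbps = 0.448 Mbps.
Per-viewer media rate: 27.448 Mbps.
40 Gbps = 40,000 Mbps; 40,000 / 27.448 = 1457.30 → 1457 viewers.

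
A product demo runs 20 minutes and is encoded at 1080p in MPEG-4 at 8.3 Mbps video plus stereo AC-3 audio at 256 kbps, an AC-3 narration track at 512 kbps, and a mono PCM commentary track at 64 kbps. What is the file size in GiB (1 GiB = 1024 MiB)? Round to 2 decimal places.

1.28 GiB

20 min = 1200 s
Audio total: 256 + 512 + 64 = 832 kbps = 0.832 Mbps.
Total bitrate: 8.3 + 0.832 = 9.132 Mbps.
Stream data: 9.132 Mbps × 1200 s = 10958.4 Mb.
10,958 Mb = 1,369,800,000 bytes ÷ 1,073,741,824 = 1.276 GiB.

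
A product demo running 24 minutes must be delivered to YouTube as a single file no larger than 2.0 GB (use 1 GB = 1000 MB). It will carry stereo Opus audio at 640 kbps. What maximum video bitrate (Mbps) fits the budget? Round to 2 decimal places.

10.47 Mbps

Budget: 2.0 GB = 16000.0 Mb.
24 min = 1440 s
Total bitrate budget: 16000.0 Mb / 1440 s = 11.111 Mbps.
Audio: 640 kbps = 0.640 Mbps.
Video: 11.111 − 0.640 = 10.471 Mbps.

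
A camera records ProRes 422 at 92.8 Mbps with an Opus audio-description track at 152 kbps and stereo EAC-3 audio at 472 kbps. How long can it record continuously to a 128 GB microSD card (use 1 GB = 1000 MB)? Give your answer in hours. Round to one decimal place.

3.0 hours

Audio total: 152 + 472 = 624 kbps = 0.624 Mbps.
Total bitrate: 92.8 + 0.624 = 93.424 Mbps.
Capacity: 128 GB = 1,024,000 Mb.
Recording time: 1,024,000 / 93.424 = 10,961 s ≈ 3.04 hours.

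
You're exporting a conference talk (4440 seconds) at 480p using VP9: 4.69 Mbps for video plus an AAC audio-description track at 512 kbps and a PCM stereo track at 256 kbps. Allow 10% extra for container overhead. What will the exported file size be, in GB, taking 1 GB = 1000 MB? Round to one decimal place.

Audio total: 512 + 256 = 768 kbps = 0.768 Mbps.
Total bitrate: 4.69 + 0.768 = 5.458 Mbps.
Stream data: 5.458 Mbps × 4440 s = 24233.5 Mb.
With 10% container overhead: ×1.10.
26,657 Mb ÷ 8 = 3,332 MB → 3.332 GB.

3.3 GB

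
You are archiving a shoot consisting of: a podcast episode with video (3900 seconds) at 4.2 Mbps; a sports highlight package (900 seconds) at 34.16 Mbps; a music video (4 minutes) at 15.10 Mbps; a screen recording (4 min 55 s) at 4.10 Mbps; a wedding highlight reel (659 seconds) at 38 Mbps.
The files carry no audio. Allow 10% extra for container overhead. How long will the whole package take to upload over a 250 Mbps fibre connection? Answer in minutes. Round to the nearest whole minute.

6 minutes

podcast episode with video: 4.200 Mbps × 3900 s × 1.10 = 18018.0 Mb
sports highlight package: 34.160 Mbps × 900 s × 1.10 = 33818.4 Mb
music video: 15.100 Mbps × 240 s × 1.10 = 3986.4 Mb
screen recording: 4.100 Mbps × 295 s × 1.10 = 1330.5 Mb
wedding highlight reel: 38.000 Mbps × 659 s × 1.10 = 27546.2 Mb
Total: 84699.4 Mb = 10587.4 MB.
At 250 Mbps: 84699.4 / 250 = 339 s ≈ 5.65 minutes.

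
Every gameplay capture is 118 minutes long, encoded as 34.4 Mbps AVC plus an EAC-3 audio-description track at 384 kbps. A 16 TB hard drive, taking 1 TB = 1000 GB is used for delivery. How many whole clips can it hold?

118 min = 7080 s
Audio: 384 kbps = 0.384 Mbps.
Total bitrate: 34.784 Mbps.
Per item: 34.784 Mbps × 7080 s = 246,271 Mb = 30,784 MB.
Capacity: 16 TB = 128,000,000 Mb; 519.75 items → 519 complete.

519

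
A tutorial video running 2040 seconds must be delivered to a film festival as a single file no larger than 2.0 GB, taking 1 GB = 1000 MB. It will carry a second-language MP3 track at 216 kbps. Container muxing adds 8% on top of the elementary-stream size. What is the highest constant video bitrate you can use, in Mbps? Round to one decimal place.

7.0 Mbps

Budget: 2.0 GB = 16000.0 Mb.
Stream payload after overhead: 16000.0 / 1.08 = 14814.8 Mb.
Total bitrate budget: 14814.8 Mb / 2040 s = 7.262 Mbps.
Audio: 216 kbps = 0.216 Mbps.
Video: 7.262 − 0.216 = 7.046 Mbps.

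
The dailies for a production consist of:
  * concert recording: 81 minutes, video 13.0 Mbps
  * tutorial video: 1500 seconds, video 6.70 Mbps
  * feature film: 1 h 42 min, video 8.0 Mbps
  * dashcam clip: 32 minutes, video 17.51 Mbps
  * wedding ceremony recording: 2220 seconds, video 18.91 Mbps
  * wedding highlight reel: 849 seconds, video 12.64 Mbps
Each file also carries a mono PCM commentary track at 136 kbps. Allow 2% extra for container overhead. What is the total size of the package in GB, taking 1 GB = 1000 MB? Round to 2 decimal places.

26.89 GB

Audio: 136 kbps = 0.136 Mbps.
concert recording: 13.136 Mbps × 4860 s × 1.02 = 65117.8 Mb
tutorial video: 6.836 Mbps × 1500 s × 1.02 = 10459.1 Mb
feature film: 8.136 Mbps × 6120 s × 1.02 = 50788.2 Mb
dashcam clip: 17.646 Mbps × 1920 s × 1.02 = 34557.9 Mb
wedding ceremony recording: 19.046 Mbps × 2220 s × 1.02 = 43127.8 Mb
wedding highlight reel: 12.776 Mbps × 849 s × 1.02 = 11063.8 Mb
Total: 215114.5 Mb = 26889.3 MB.
= 26.89 GB.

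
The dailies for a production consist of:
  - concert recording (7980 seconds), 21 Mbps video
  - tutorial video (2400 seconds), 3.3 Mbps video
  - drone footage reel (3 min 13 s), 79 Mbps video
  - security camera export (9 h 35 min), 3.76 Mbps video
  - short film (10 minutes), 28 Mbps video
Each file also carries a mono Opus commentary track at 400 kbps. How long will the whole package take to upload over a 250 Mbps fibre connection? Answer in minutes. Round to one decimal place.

23.7 minutes

Audio: 400 kbps = 0.400 Mbps.
concert recording: 21.400 Mbps × 7980 s = 170772.0 Mb
tutorial video: 3.700 Mbps × 2400 s = 8880.0 Mb
drone footage reel: 79.400 Mbps × 193 s = 15324.2 Mb
security camera export: 4.160 Mbps × 34500 s = 143520.0 Mb
short film: 28.400 Mbps × 600 s = 17040.0 Mb
Total: 355536.2 Mb = 44442.0 MB.
At 250 Mbps: 355536.2 / 250 = 1422 s ≈ 23.7 minutes.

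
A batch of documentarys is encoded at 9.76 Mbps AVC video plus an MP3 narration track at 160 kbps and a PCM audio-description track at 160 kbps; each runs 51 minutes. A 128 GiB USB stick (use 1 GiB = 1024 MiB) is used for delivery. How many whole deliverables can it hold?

51 min = 3060 s
Audio total: 160 + 160 = 320 kbps = 0.320 Mbps.
Total bitrate: 10.080 Mbps.
Per item: 10.080 Mbps × 3060 s = 30,845 Mb = 3,856 MB.
Capacity: 128 GiB = 1,099,512 Mb; 35.65 items → 35 complete.

35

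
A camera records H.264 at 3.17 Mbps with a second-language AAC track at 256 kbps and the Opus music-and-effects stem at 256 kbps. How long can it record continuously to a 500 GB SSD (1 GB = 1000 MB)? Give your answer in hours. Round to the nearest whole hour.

Audio total: 256 + 256 = 512 kbps = 0.512 Mbps.
Total bitrate: 3.17 + 0.512 = 3.682 Mbps.
Capacity: 500 GB = 4,000,000 Mb.
Recording time: 4,000,000 / 3.682 = 1,086,366 s ≈ 302 hours.

302 hours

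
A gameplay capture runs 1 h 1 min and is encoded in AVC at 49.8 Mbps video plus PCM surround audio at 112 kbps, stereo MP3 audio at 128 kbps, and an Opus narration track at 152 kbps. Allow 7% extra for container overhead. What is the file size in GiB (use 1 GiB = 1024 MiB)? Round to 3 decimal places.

1 h 1 min = 61 min = 3660 s
Audio total: 112 + 128 + 152 = 392 kbps = 0.392 Mbps.
Total bitrate: 49.8 + 0.392 = 50.192 Mbps.
Stream data: 50.192 Mbps × 3660 s = 183702.7 Mb.
With 7% container overhead: ×1.07.
196,562 Mb = 24,570,238,800 bytes ÷ 1,073,741,824 = 22.88 GiB.

22.883 GiB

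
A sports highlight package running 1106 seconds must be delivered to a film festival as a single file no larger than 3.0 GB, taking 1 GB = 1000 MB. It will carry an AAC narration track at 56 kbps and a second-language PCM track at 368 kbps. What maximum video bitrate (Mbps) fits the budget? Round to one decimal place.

21.3 Mbps

Budget: 3.0 GB = 24000.0 Mb.
Total bitrate budget: 24000.0 Mb / 1106 s = 21.700 Mbps.
Audio total: 56 + 368 = 424 kbps = 0.424 Mbps.
Video: 21.700 − 0.424 = 21.276 Mbps.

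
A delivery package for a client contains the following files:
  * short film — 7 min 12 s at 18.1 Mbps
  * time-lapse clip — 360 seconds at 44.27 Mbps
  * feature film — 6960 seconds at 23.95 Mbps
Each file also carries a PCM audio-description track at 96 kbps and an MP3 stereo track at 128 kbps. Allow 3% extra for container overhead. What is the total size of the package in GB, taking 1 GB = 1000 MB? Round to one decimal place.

24.7 GB

Audio total: 96 + 128 = 224 kbps = 0.224 Mbps.
short film: 18.324 Mbps × 432 s × 1.03 = 8153.4 Mb
time-lapse clip: 44.494 Mbps × 360 s × 1.03 = 16498.4 Mb
feature film: 24.174 Mbps × 6960 s × 1.03 = 173298.6 Mb
Total: 197950.4 Mb = 24743.8 MB.
= 24.74 GB.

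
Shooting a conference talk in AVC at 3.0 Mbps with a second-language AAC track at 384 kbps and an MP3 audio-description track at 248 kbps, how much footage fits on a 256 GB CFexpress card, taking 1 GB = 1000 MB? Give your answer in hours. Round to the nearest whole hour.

157 hours

Audio total: 384 + 248 = 632 kbps = 0.632 Mbps.
Total bitrate: 3.0 + 0.632 = 3.632 Mbps.
Capacity: 256 GB = 2,048,000 Mb.
Recording time: 2,048,000 / 3.632 = 563,877 s ≈ 157 hours.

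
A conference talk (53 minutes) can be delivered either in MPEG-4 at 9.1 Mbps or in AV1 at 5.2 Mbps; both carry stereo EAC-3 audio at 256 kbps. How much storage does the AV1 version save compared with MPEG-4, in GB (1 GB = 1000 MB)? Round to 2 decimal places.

1.55 GB

53 min = 3180 s
Audio: 256 kbps = 0.256 Mbps.
MPEG-4: 9.356 Mbps × 3180 s = 29752.1 Mb = 3.719 GB.
AV1: 5.456 Mbps × 3180 s = 17350.1 Mb = 2.169 GB.
Saving: 3.719 − 2.169 = 1.550 GB.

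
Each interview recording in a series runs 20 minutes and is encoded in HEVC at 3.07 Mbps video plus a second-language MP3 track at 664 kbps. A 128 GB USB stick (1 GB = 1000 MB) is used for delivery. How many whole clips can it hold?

20 min = 1200 s
Audio: 664 kbps = 0.664 Mbps.
Total bitrate: 3.734 Mbps.
Per item: 3.734 Mbps × 1200 s = 4,481 Mb = 560.1 MB.
Capacity: 128 GB = 1,024,000 Mb; 228.53 items → 228 complete.

228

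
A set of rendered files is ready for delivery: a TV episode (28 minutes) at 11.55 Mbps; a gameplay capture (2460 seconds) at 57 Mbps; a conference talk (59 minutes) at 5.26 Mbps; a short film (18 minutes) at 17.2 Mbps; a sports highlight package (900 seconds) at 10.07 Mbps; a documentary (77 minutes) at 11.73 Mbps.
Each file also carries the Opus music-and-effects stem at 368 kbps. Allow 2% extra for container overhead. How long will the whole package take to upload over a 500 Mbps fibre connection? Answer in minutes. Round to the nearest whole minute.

9 minutes

Audio: 368 kbps = 0.368 Mbps.
TV episode: 11.918 Mbps × 1680 s × 1.02 = 20422.7 Mb
gameplay capture: 57.368 Mbps × 2460 s × 1.02 = 143947.8 Mb
conference talk: 5.628 Mbps × 3540 s × 1.02 = 20321.6 Mb
short film: 17.568 Mbps × 1080 s × 1.02 = 19352.9 Mb
sports highlight package: 10.438 Mbps × 900 s × 1.02 = 9582.1 Mb
documentary: 12.098 Mbps × 4620 s × 1.02 = 57010.6 Mb
Total: 270637.7 Mb = 33829.7 MB.
At 500 Mbps: 270637.7 / 500 = 541 s ≈ 9.02 minutes.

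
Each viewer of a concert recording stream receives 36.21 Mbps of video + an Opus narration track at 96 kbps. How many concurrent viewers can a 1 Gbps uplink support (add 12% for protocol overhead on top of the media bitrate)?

Audio: 96 kbps = 0.096 Mbps.
Per-viewer media rate: 36.306 Mbps.
On the wire with 12% overhead: 40.663 Mbps.
1 Gbps = 1,000 Mbps; 1,000 / 40.663 = 24.59 → 24 viewers.

24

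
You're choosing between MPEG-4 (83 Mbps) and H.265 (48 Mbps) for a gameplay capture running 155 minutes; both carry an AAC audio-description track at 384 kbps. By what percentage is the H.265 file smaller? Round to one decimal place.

155 min = 9300 s
Audio: 384 kbps = 0.384 Mbps.
MPEG-4: 83.384 Mbps × 9300 s = 775471.2 Mb = 96.934 GB.
H.265: 48.384 Mbps × 9300 s = 449971.2 Mb = 56.246 GB.
Reduction: (1 − 56.246/96.934) × 100 = 41.97%.

42.0%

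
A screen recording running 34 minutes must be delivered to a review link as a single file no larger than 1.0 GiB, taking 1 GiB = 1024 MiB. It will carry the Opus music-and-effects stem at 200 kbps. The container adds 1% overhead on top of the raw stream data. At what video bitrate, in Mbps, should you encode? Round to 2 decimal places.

Budget: 1.0 GiB = 8589.9 Mb.
Stream payload after overhead: 8589.9 / 1.01 = 8504.9 Mb.
34 min = 2040 s
Total bitrate budget: 8504.9 Mb / 2040 s = 4.169 Mbps.
Audio: 200 kbps = 0.200 Mbps.
Video: 4.169 − 0.200 = 3.969 Mbps.

3.97 Mbps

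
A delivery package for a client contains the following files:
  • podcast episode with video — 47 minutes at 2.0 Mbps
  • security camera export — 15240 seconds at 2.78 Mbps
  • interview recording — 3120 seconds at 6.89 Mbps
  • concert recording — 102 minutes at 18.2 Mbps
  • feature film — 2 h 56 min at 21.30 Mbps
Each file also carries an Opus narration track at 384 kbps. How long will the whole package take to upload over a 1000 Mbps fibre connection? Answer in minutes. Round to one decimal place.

Audio: 384 kbps = 0.384 Mbps.
podcast episode with video: 2.384 Mbps × 2820 s = 6722.9 Mb
security camera export: 3.164 Mbps × 15240 s = 48219.4 Mb
interview recording: 7.274 Mbps × 3120 s = 22694.9 Mb
concert recording: 18.584 Mbps × 6120 s = 113734.1 Mb
feature film: 21.684 Mbps × 10560 s = 228983.0 Mb
Total: 420354.2 Mb = 52544.3 MB.
At 1000 Mbps: 420354.2 / 1000 = 420 s ≈ 7.01 minutes.

7.0 minutes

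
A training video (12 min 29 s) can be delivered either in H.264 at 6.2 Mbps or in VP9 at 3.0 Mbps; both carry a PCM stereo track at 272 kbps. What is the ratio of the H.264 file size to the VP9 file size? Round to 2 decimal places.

1.98

12 min 29 s = 749 s
Audio: 272 kbps = 0.272 Mbps.
H.264: 6.472 Mbps × 749 s = 4847.5 Mb = 0.606 GB.
VP9: 3.272 Mbps × 749 s = 2450.7 Mb = 0.306 GB.
Ratio: 0.606 / 0.306 = 1.978.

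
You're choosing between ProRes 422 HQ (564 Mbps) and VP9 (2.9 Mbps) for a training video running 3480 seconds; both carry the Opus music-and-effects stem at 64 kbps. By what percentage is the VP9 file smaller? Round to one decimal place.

99.5%

Audio: 64 kbps = 0.064 Mbps.
ProRes 422 HQ: 564.064 Mbps × 3480 s = 1962942.7 Mb = 245.368 GB.
VP9: 2.964 Mbps × 3480 s = 10314.7 Mb = 1.289 GB.
Reduction: (1 − 1.289/245.368) × 100 = 99.47%.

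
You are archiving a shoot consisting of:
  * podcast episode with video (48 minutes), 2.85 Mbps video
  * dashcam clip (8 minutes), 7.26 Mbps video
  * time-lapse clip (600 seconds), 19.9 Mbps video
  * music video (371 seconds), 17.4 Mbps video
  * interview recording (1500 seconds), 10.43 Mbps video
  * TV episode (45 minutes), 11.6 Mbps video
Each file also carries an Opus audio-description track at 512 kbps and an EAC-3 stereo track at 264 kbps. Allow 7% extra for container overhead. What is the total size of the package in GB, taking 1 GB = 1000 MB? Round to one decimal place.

11.2 GB

Audio total: 512 + 264 = 776 kbps = 0.776 Mbps.
podcast episode with video: 3.626 Mbps × 2880 s × 1.07 = 11173.9 Mb
dashcam clip: 8.036 Mbps × 480 s × 1.07 = 4127.3 Mb
time-lapse clip: 20.676 Mbps × 600 s × 1.07 = 13274.0 Mb
music video: 18.176 Mbps × 371 s × 1.07 = 7215.3 Mb
interview recording: 11.206 Mbps × 1500 s × 1.07 = 17985.6 Mb
TV episode: 12.376 Mbps × 2700 s × 1.07 = 35754.3 Mb
Total: 89530.4 Mb = 11191.3 MB.
= 11.19 GB.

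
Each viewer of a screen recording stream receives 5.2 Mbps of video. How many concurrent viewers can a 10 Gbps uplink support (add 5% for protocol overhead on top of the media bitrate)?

On the wire with 5% overhead: 5.460 Mbps.
10 Gbps = 10,000 Mbps; 10,000 / 5.460 = 1831.50 → 1831 viewers.

1831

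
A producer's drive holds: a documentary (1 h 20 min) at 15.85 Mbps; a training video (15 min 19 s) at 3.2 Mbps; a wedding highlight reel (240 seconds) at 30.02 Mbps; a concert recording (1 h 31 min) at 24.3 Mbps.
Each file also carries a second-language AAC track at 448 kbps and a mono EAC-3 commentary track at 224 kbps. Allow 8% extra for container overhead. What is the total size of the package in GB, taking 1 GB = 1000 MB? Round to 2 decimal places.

30.59 GB

Audio total: 448 + 224 = 672 kbps = 0.672 Mbps.
documentary: 16.522 Mbps × 4800 s × 1.08 = 85650.0 Mb
training video: 3.872 Mbps × 919 s × 1.08 = 3843.0 Mb
wedding highlight reel: 30.692 Mbps × 240 s × 1.08 = 7955.4 Mb
concert recording: 24.972 Mbps × 5460 s × 1.08 = 147254.9 Mb
Total: 244703.3 Mb = 30587.9 MB.
= 30.59 GB.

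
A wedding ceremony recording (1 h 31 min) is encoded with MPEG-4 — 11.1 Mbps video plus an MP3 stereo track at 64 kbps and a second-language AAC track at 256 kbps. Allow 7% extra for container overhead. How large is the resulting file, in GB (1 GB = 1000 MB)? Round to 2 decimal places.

1 h 31 min = 91 min = 5460 s
Audio total: 64 + 256 = 320 kbps = 0.320 Mbps.
Total bitrate: 11.1 + 0.320 = 11.420 Mbps.
Stream data: 11.420 Mbps × 5460 s = 62353.2 Mb.
With 7% container overhead: ×1.07.
66,718 Mb ÷ 8 = 8,340 MB → 8.340 GB.

8.34 GB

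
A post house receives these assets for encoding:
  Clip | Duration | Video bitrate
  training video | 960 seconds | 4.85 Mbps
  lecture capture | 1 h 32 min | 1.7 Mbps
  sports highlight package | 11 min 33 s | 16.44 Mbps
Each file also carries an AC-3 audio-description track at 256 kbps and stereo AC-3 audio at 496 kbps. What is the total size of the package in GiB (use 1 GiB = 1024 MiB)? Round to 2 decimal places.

3.59 GiB

Audio total: 256 + 496 = 752 kbps = 0.752 Mbps.
training video: 5.602 Mbps × 960 s = 5377.9 Mb
lecture capture: 2.452 Mbps × 5520 s = 13535.0 Mb
sports highlight package: 17.192 Mbps × 693 s = 11914.1 Mb
Total: 30827.0 Mb = 3853.4 MB.
= 3.589 GiB.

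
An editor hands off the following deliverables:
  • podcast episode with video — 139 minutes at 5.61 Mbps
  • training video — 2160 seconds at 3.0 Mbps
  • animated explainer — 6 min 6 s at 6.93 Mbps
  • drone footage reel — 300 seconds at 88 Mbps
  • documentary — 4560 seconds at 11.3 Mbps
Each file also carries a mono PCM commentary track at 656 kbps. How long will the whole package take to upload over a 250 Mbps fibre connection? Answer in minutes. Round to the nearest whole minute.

Audio: 656 kbps = 0.656 Mbps.
podcast episode with video: 6.266 Mbps × 8340 s = 52258.4 Mb
training video: 3.656 Mbps × 2160 s = 7897.0 Mb
animated explainer: 7.586 Mbps × 366 s = 2776.5 Mb
drone footage reel: 88.656 Mbps × 300 s = 26596.8 Mb
documentary: 11.956 Mbps × 4560 s = 54519.4 Mb
Total: 144048.0 Mb = 18006.0 MB.
At 250 Mbps: 144048.0 / 250 = 576 s ≈ 9.6 minutes.

10 minutes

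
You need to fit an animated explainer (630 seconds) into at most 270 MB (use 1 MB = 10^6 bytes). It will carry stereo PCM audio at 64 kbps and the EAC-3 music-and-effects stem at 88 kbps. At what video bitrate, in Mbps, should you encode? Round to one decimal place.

3.3 Mbps

Budget: 270 MB = 2160.0 Mb.
Total bitrate budget: 2160.0 Mb / 630 s = 3.429 Mbps.
Audio total: 64 + 88 = 152 kbps = 0.152 Mbps.
Video: 3.429 − 0.152 = 3.277 Mbps.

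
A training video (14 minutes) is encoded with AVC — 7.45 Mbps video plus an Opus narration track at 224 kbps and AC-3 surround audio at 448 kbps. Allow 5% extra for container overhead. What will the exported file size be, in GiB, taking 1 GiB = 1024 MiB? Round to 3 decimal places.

14 min = 840 s
Audio total: 224 + 448 = 672 kbps = 0.672 Mbps.
Total bitrate: 7.45 + 0.672 = 8.122 Mbps.
Stream data: 8.122 Mbps × 840 s = 6822.5 Mb.
With 5% container overhead: ×1.05.
7,164 Mb = 895,450,500 bytes ÷ 1,073,741,824 = 0.834 GiB.

0.834 GiB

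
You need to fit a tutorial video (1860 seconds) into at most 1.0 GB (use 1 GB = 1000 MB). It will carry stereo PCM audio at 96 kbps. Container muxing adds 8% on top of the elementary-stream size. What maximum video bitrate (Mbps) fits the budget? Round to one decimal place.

3.9 Mbps

Budget: 1.0 GB = 8000.0 Mb.
Stream payload after overhead: 8000.0 / 1.08 = 7407.4 Mb.
Total bitrate budget: 7407.4 Mb / 1860 s = 3.982 Mbps.
Audio: 96 kbps = 0.096 Mbps.
Video: 3.982 − 0.096 = 3.886 Mbps.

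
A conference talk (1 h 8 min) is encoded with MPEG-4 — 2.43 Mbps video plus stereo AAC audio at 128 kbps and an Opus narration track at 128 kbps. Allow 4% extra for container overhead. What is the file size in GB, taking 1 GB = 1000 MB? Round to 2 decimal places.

1.42 GB

1 h 8 min = 68 min = 4080 s
Audio total: 128 + 128 = 256 kbps = 0.256 Mbps.
Total bitrate: 2.43 + 0.256 = 2.686 Mbps.
Stream data: 2.686 Mbps × 4080 s = 10958.9 Mb.
With 4% container overhead: ×1.04.
11,397 Mb ÷ 8 = 1,425 MB → 1.425 GB.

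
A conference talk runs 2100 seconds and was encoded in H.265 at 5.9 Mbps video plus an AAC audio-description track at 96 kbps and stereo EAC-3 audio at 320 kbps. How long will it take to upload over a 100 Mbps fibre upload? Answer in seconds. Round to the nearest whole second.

133 seconds

Audio total: 96 + 320 = 416 kbps = 0.416 Mbps.
Total bitrate: 6.316 Mbps.
File: 6.316 Mbps × 2100 s = 13263.6 Mb.
At 100 Mbps: 13263.6 / 100 = 132.6 s ≈ 133 seconds.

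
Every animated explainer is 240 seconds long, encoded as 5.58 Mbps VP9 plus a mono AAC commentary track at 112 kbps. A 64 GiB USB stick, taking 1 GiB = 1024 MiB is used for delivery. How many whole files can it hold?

Audio: 112 kbps = 0.112 Mbps.
Total bitrate: 5.692 Mbps.
Per item: 5.692 Mbps × 240 s = 1,366 Mb = 170.8 MB.
Capacity: 64 GiB = 549,756 Mb; 402.43 items → 402 complete.

402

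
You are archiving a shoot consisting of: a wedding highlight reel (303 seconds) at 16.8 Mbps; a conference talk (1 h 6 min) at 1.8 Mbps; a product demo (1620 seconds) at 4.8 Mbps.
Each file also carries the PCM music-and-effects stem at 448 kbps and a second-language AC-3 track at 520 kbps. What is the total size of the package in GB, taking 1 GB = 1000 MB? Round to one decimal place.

3.2 GB

Audio total: 448 + 520 = 968 kbps = 0.968 Mbps.
wedding highlight reel: 17.768 Mbps × 303 s = 5383.7 Mb
conference talk: 2.768 Mbps × 3960 s = 10961.3 Mb
product demo: 5.768 Mbps × 1620 s = 9344.2 Mb
Total: 25689.1 Mb = 3211.1 MB.
= 3.211 GB.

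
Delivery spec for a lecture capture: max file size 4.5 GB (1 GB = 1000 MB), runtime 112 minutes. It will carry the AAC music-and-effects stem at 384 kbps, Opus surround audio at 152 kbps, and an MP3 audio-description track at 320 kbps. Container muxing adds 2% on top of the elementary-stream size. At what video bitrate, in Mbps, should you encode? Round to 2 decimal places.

4.40 Mbps

Budget: 4.5 GB = 36000.0 Mb.
Stream payload after overhead: 36000.0 / 1.02 = 35294.1 Mb.
112 min = 6720 s
Total bitrate budget: 35294.1 Mb / 6720 s = 5.252 Mbps.
Audio total: 384 + 152 + 320 = 856 kbps = 0.856 Mbps.
Video: 5.252 − 0.856 = 4.396 Mbps.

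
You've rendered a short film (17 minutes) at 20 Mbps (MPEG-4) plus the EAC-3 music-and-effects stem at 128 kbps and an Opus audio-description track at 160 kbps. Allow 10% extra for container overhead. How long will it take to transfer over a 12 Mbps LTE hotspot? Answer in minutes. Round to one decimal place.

31.6 minutes

17 min = 1020 s
Audio total: 128 + 160 = 288 kbps = 0.288 Mbps.
Total bitrate: 20.288 Mbps.
File: 20.288 Mbps × 1020 s = 20693.8 Mb.
With 10% container overhead: ×1.10. → 22763.1 Mb.
At 12 Mbps: 22763.1 / 12 = 1896.9 s ≈ 31.6 minutes.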